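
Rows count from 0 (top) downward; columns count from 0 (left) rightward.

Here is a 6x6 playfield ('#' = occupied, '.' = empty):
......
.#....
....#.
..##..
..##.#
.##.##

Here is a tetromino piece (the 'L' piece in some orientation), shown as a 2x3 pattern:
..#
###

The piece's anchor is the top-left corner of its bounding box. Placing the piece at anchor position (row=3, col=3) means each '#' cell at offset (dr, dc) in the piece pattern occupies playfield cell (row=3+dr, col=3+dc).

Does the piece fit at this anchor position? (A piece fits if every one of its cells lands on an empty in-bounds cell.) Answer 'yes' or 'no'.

Answer: no

Derivation:
Check each piece cell at anchor (3, 3):
  offset (0,2) -> (3,5): empty -> OK
  offset (1,0) -> (4,3): occupied ('#') -> FAIL
  offset (1,1) -> (4,4): empty -> OK
  offset (1,2) -> (4,5): occupied ('#') -> FAIL
All cells valid: no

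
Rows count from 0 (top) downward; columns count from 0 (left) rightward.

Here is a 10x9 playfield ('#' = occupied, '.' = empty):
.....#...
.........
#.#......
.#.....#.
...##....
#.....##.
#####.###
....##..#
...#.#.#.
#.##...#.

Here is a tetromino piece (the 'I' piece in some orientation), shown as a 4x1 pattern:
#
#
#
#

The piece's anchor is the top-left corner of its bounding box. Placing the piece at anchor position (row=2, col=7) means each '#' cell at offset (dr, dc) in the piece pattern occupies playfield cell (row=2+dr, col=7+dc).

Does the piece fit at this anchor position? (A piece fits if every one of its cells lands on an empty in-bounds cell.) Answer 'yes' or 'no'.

Check each piece cell at anchor (2, 7):
  offset (0,0) -> (2,7): empty -> OK
  offset (1,0) -> (3,7): occupied ('#') -> FAIL
  offset (2,0) -> (4,7): empty -> OK
  offset (3,0) -> (5,7): occupied ('#') -> FAIL
All cells valid: no

Answer: no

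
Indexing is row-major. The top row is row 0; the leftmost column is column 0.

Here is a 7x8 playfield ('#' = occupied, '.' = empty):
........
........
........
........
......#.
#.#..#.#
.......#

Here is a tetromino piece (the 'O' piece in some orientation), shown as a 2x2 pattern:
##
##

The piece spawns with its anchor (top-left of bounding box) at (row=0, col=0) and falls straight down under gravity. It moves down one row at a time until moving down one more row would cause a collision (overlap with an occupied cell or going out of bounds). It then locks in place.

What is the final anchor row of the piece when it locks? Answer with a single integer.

Spawn at (row=0, col=0). Try each row:
  row 0: fits
  row 1: fits
  row 2: fits
  row 3: fits
  row 4: blocked -> lock at row 3

Answer: 3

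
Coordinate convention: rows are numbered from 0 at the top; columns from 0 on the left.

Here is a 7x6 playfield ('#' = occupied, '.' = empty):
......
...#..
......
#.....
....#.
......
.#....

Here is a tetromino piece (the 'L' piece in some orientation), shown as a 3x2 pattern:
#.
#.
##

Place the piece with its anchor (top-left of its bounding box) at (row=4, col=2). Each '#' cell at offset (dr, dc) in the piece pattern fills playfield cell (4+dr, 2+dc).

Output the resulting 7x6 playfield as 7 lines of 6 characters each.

Fill (4+0,2+0) = (4,2)
Fill (4+1,2+0) = (5,2)
Fill (4+2,2+0) = (6,2)
Fill (4+2,2+1) = (6,3)

Answer: ......
...#..
......
#.....
..#.#.
..#...
.###..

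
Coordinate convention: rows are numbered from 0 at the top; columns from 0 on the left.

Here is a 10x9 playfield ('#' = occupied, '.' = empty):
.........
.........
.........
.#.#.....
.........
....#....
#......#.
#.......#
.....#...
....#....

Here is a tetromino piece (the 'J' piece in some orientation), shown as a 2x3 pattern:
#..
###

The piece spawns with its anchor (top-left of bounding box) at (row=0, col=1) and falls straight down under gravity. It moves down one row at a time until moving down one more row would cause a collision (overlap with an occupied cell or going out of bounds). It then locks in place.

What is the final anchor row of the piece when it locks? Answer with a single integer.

Answer: 1

Derivation:
Spawn at (row=0, col=1). Try each row:
  row 0: fits
  row 1: fits
  row 2: blocked -> lock at row 1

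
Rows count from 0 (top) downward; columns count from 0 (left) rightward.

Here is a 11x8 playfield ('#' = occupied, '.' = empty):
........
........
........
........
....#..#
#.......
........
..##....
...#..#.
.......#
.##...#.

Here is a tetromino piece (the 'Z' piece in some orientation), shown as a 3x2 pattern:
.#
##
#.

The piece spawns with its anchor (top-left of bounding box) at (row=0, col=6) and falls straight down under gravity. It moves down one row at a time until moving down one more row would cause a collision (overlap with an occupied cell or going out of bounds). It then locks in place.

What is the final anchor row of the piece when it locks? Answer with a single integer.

Answer: 2

Derivation:
Spawn at (row=0, col=6). Try each row:
  row 0: fits
  row 1: fits
  row 2: fits
  row 3: blocked -> lock at row 2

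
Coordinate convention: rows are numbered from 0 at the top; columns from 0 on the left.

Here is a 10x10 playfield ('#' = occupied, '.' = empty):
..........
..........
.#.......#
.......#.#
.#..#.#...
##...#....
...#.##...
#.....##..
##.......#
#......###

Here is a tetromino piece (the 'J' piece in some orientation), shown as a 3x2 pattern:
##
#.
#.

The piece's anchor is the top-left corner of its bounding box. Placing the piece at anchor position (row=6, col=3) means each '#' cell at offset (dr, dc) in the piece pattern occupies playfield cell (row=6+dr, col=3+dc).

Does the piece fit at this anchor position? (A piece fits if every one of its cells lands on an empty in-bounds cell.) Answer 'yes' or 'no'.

Answer: no

Derivation:
Check each piece cell at anchor (6, 3):
  offset (0,0) -> (6,3): occupied ('#') -> FAIL
  offset (0,1) -> (6,4): empty -> OK
  offset (1,0) -> (7,3): empty -> OK
  offset (2,0) -> (8,3): empty -> OK
All cells valid: no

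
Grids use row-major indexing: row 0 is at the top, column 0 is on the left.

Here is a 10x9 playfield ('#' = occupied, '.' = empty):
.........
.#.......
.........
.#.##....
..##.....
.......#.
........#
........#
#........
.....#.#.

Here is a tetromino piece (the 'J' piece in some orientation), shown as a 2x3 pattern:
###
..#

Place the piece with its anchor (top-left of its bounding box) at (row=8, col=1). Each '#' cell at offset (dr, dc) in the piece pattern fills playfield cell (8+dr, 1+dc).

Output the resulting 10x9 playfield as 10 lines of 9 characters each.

Answer: .........
.#.......
.........
.#.##....
..##.....
.......#.
........#
........#
####.....
...#.#.#.

Derivation:
Fill (8+0,1+0) = (8,1)
Fill (8+0,1+1) = (8,2)
Fill (8+0,1+2) = (8,3)
Fill (8+1,1+2) = (9,3)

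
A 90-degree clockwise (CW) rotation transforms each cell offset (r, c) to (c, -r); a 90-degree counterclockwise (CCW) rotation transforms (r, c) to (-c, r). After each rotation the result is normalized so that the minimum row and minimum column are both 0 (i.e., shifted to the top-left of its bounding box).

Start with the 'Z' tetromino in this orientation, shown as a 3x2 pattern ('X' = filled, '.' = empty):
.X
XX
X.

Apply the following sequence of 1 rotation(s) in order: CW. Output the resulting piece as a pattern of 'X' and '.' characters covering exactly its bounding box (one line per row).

Start:
.X
XX
X.
After rotation 1 (CW):
XX.
.XX

Answer: XX.
.XX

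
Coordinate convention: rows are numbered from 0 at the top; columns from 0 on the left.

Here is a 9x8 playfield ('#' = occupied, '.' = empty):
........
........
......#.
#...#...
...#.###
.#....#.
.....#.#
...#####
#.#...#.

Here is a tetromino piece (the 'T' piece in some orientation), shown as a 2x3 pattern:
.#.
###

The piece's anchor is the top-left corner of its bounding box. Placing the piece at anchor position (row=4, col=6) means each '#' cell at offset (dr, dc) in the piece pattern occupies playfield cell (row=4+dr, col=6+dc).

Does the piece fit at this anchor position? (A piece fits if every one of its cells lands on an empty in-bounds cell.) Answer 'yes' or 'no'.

Answer: no

Derivation:
Check each piece cell at anchor (4, 6):
  offset (0,1) -> (4,7): occupied ('#') -> FAIL
  offset (1,0) -> (5,6): occupied ('#') -> FAIL
  offset (1,1) -> (5,7): empty -> OK
  offset (1,2) -> (5,8): out of bounds -> FAIL
All cells valid: no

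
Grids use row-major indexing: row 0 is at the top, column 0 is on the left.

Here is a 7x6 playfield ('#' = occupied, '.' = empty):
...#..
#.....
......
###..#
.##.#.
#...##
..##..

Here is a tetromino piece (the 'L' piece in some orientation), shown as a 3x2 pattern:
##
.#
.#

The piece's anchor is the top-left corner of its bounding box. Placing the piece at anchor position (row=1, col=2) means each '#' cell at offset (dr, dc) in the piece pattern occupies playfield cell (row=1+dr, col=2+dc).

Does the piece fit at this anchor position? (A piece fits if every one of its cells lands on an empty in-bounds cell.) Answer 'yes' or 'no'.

Check each piece cell at anchor (1, 2):
  offset (0,0) -> (1,2): empty -> OK
  offset (0,1) -> (1,3): empty -> OK
  offset (1,1) -> (2,3): empty -> OK
  offset (2,1) -> (3,3): empty -> OK
All cells valid: yes

Answer: yes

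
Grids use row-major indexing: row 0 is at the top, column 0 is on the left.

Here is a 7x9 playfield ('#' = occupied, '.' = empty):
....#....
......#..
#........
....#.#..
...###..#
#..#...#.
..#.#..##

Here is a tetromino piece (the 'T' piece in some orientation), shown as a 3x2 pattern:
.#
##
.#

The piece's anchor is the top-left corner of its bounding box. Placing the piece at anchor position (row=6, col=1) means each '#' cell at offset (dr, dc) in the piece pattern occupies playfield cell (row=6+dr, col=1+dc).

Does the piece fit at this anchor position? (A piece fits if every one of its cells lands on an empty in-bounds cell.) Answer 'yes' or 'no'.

Check each piece cell at anchor (6, 1):
  offset (0,1) -> (6,2): occupied ('#') -> FAIL
  offset (1,0) -> (7,1): out of bounds -> FAIL
  offset (1,1) -> (7,2): out of bounds -> FAIL
  offset (2,1) -> (8,2): out of bounds -> FAIL
All cells valid: no

Answer: no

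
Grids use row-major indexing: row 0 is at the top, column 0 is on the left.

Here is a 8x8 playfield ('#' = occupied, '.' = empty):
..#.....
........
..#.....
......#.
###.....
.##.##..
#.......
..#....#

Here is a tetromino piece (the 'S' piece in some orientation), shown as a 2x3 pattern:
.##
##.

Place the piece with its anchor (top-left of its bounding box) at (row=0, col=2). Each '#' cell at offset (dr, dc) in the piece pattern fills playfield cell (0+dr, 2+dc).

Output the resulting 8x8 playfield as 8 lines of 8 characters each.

Answer: ..###...
..##....
..#.....
......#.
###.....
.##.##..
#.......
..#....#

Derivation:
Fill (0+0,2+1) = (0,3)
Fill (0+0,2+2) = (0,4)
Fill (0+1,2+0) = (1,2)
Fill (0+1,2+1) = (1,3)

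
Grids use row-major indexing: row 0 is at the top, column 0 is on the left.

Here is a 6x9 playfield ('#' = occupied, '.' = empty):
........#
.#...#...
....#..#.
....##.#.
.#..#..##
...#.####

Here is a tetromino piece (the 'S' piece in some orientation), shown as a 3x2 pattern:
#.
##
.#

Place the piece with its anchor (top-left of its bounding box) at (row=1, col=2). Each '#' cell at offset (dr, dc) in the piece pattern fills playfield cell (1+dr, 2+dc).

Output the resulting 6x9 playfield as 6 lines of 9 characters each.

Fill (1+0,2+0) = (1,2)
Fill (1+1,2+0) = (2,2)
Fill (1+1,2+1) = (2,3)
Fill (1+2,2+1) = (3,3)

Answer: ........#
.##..#...
..###..#.
...###.#.
.#..#..##
...#.####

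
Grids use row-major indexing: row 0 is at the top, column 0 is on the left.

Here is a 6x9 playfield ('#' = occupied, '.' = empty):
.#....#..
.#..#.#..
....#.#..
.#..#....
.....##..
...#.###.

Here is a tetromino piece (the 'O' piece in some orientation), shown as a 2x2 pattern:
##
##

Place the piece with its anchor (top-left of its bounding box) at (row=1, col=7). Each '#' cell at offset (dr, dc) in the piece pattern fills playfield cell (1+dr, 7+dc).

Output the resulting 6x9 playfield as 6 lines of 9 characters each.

Answer: .#....#..
.#..#.###
....#.###
.#..#....
.....##..
...#.###.

Derivation:
Fill (1+0,7+0) = (1,7)
Fill (1+0,7+1) = (1,8)
Fill (1+1,7+0) = (2,7)
Fill (1+1,7+1) = (2,8)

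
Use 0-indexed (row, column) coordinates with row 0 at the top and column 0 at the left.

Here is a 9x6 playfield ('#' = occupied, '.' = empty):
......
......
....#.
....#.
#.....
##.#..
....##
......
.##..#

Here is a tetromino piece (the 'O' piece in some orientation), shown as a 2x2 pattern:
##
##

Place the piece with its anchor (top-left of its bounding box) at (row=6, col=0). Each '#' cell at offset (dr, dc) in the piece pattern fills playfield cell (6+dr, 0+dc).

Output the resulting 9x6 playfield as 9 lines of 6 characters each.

Answer: ......
......
....#.
....#.
#.....
##.#..
##..##
##....
.##..#

Derivation:
Fill (6+0,0+0) = (6,0)
Fill (6+0,0+1) = (6,1)
Fill (6+1,0+0) = (7,0)
Fill (6+1,0+1) = (7,1)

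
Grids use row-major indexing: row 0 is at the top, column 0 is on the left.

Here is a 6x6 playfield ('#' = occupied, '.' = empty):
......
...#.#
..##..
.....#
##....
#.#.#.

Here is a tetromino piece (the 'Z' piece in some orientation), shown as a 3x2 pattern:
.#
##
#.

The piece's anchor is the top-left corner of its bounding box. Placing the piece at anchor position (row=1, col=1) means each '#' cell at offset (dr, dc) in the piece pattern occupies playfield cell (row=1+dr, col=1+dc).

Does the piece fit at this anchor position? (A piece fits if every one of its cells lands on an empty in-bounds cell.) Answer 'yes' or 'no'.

Answer: no

Derivation:
Check each piece cell at anchor (1, 1):
  offset (0,1) -> (1,2): empty -> OK
  offset (1,0) -> (2,1): empty -> OK
  offset (1,1) -> (2,2): occupied ('#') -> FAIL
  offset (2,0) -> (3,1): empty -> OK
All cells valid: no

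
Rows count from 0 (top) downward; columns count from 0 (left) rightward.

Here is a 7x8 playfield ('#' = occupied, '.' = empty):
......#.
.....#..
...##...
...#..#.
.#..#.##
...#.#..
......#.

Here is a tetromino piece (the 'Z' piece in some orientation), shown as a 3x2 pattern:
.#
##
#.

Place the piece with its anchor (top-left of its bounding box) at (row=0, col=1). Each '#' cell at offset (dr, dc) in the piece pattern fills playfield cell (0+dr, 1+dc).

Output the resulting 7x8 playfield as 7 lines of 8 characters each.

Fill (0+0,1+1) = (0,2)
Fill (0+1,1+0) = (1,1)
Fill (0+1,1+1) = (1,2)
Fill (0+2,1+0) = (2,1)

Answer: ..#...#.
.##..#..
.#.##...
...#..#.
.#..#.##
...#.#..
......#.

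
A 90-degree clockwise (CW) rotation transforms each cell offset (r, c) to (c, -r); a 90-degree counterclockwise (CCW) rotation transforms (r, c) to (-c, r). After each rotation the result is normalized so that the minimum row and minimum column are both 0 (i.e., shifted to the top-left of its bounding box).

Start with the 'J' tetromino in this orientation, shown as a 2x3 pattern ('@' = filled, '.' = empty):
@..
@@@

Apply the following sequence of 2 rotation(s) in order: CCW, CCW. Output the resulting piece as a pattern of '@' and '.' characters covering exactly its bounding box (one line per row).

Answer: @@@
..@

Derivation:
Start:
@..
@@@
After rotation 1 (CCW):
.@
.@
@@
After rotation 2 (CCW):
@@@
..@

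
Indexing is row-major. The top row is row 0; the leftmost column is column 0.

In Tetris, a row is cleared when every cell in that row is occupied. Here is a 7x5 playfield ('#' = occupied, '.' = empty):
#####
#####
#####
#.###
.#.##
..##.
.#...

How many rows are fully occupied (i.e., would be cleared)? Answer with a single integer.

Answer: 3

Derivation:
Check each row:
  row 0: 0 empty cells -> FULL (clear)
  row 1: 0 empty cells -> FULL (clear)
  row 2: 0 empty cells -> FULL (clear)
  row 3: 1 empty cell -> not full
  row 4: 2 empty cells -> not full
  row 5: 3 empty cells -> not full
  row 6: 4 empty cells -> not full
Total rows cleared: 3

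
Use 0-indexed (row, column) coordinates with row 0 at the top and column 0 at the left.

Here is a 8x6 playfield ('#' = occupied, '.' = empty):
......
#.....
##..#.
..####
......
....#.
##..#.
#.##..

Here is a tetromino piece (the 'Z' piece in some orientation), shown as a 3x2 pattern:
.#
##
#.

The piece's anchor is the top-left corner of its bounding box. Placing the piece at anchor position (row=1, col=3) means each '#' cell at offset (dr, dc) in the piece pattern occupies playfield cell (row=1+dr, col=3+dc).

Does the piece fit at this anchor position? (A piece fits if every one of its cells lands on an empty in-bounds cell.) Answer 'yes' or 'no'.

Answer: no

Derivation:
Check each piece cell at anchor (1, 3):
  offset (0,1) -> (1,4): empty -> OK
  offset (1,0) -> (2,3): empty -> OK
  offset (1,1) -> (2,4): occupied ('#') -> FAIL
  offset (2,0) -> (3,3): occupied ('#') -> FAIL
All cells valid: no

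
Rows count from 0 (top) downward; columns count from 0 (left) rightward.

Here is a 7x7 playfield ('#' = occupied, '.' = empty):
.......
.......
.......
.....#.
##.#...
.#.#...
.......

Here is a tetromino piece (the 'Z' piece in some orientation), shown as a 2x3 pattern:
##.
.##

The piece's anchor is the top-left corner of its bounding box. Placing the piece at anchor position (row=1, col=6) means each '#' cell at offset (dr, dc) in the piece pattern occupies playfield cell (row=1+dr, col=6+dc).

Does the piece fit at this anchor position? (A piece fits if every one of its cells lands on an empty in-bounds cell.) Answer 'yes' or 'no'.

Check each piece cell at anchor (1, 6):
  offset (0,0) -> (1,6): empty -> OK
  offset (0,1) -> (1,7): out of bounds -> FAIL
  offset (1,1) -> (2,7): out of bounds -> FAIL
  offset (1,2) -> (2,8): out of bounds -> FAIL
All cells valid: no

Answer: no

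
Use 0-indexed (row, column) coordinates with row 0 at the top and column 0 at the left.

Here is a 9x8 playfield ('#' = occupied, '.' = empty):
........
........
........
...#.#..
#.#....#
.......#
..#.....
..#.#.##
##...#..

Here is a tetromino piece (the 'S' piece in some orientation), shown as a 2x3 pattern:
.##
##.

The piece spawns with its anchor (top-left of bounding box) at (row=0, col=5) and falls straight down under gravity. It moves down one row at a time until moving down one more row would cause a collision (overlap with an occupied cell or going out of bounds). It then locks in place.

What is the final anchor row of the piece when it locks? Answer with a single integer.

Answer: 1

Derivation:
Spawn at (row=0, col=5). Try each row:
  row 0: fits
  row 1: fits
  row 2: blocked -> lock at row 1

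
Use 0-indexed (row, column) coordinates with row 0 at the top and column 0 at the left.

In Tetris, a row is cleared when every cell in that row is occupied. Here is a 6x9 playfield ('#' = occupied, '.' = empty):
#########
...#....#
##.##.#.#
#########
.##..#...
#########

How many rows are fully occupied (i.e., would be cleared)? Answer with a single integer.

Check each row:
  row 0: 0 empty cells -> FULL (clear)
  row 1: 7 empty cells -> not full
  row 2: 3 empty cells -> not full
  row 3: 0 empty cells -> FULL (clear)
  row 4: 6 empty cells -> not full
  row 5: 0 empty cells -> FULL (clear)
Total rows cleared: 3

Answer: 3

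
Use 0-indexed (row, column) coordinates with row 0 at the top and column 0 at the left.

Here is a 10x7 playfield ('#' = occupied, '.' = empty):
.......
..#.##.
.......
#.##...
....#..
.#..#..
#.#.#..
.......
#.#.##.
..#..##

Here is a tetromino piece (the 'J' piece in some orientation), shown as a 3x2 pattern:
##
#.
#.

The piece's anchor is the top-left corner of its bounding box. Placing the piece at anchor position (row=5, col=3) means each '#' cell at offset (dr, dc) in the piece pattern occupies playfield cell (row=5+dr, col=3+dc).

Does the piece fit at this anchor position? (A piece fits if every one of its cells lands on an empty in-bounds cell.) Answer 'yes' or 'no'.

Check each piece cell at anchor (5, 3):
  offset (0,0) -> (5,3): empty -> OK
  offset (0,1) -> (5,4): occupied ('#') -> FAIL
  offset (1,0) -> (6,3): empty -> OK
  offset (2,0) -> (7,3): empty -> OK
All cells valid: no

Answer: no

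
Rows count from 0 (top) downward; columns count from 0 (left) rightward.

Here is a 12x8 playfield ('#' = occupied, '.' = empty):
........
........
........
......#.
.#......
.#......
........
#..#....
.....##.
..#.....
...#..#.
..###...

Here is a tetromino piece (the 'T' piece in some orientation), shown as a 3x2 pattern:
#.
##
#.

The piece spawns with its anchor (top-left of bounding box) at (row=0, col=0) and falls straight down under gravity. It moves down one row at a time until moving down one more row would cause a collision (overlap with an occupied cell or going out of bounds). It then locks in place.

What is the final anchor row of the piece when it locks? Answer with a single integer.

Spawn at (row=0, col=0). Try each row:
  row 0: fits
  row 1: fits
  row 2: fits
  row 3: blocked -> lock at row 2

Answer: 2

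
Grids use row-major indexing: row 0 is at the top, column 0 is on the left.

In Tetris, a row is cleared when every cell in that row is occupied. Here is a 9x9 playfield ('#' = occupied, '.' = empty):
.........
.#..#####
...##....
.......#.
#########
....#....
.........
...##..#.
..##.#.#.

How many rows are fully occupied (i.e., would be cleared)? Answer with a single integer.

Check each row:
  row 0: 9 empty cells -> not full
  row 1: 3 empty cells -> not full
  row 2: 7 empty cells -> not full
  row 3: 8 empty cells -> not full
  row 4: 0 empty cells -> FULL (clear)
  row 5: 8 empty cells -> not full
  row 6: 9 empty cells -> not full
  row 7: 6 empty cells -> not full
  row 8: 5 empty cells -> not full
Total rows cleared: 1

Answer: 1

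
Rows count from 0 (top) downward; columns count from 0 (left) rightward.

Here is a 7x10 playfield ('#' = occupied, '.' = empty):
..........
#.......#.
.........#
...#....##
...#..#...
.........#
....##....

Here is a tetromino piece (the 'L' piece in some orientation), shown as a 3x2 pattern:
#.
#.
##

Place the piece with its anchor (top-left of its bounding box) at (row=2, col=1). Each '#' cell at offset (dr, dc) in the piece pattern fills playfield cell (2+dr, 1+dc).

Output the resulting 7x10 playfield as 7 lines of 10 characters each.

Answer: ..........
#.......#.
.#.......#
.#.#....##
.###..#...
.........#
....##....

Derivation:
Fill (2+0,1+0) = (2,1)
Fill (2+1,1+0) = (3,1)
Fill (2+2,1+0) = (4,1)
Fill (2+2,1+1) = (4,2)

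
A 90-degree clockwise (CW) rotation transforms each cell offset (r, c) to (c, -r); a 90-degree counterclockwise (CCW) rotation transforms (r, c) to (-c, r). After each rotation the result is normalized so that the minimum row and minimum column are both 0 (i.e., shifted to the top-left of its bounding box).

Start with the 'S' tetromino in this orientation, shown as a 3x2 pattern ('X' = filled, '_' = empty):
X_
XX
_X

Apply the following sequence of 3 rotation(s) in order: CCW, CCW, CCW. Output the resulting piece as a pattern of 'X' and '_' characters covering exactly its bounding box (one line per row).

Answer: _XX
XX_

Derivation:
Start:
X_
XX
_X
After rotation 1 (CCW):
_XX
XX_
After rotation 2 (CCW):
X_
XX
_X
After rotation 3 (CCW):
_XX
XX_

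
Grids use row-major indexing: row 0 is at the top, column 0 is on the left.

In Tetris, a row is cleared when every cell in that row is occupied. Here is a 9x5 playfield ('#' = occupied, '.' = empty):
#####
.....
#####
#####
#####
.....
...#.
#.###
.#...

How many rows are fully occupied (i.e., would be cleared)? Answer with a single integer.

Check each row:
  row 0: 0 empty cells -> FULL (clear)
  row 1: 5 empty cells -> not full
  row 2: 0 empty cells -> FULL (clear)
  row 3: 0 empty cells -> FULL (clear)
  row 4: 0 empty cells -> FULL (clear)
  row 5: 5 empty cells -> not full
  row 6: 4 empty cells -> not full
  row 7: 1 empty cell -> not full
  row 8: 4 empty cells -> not full
Total rows cleared: 4

Answer: 4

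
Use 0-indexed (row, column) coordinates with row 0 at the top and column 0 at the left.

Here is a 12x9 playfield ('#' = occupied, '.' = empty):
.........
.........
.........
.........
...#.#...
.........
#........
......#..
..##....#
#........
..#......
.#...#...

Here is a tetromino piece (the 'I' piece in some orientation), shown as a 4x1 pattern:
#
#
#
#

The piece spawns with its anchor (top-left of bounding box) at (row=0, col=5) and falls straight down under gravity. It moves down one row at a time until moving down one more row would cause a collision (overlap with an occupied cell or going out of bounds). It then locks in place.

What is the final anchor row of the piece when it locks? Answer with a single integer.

Spawn at (row=0, col=5). Try each row:
  row 0: fits
  row 1: blocked -> lock at row 0

Answer: 0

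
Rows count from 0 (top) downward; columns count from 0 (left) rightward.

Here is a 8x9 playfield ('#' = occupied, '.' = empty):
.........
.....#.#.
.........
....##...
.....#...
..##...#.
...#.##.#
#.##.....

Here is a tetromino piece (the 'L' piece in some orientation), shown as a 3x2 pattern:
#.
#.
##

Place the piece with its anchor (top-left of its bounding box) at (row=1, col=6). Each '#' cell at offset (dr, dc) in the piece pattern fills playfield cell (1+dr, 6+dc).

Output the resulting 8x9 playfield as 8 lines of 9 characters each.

Answer: .........
.....###.
......#..
....####.
.....#...
..##...#.
...#.##.#
#.##.....

Derivation:
Fill (1+0,6+0) = (1,6)
Fill (1+1,6+0) = (2,6)
Fill (1+2,6+0) = (3,6)
Fill (1+2,6+1) = (3,7)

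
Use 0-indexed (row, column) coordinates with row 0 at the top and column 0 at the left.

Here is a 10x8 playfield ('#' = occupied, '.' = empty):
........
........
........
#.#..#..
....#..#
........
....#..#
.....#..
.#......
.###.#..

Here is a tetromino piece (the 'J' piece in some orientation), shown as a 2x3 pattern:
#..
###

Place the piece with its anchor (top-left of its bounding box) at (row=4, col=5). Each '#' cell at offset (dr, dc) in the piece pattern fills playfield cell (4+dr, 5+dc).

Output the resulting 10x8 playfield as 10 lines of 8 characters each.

Answer: ........
........
........
#.#..#..
....##.#
.....###
....#..#
.....#..
.#......
.###.#..

Derivation:
Fill (4+0,5+0) = (4,5)
Fill (4+1,5+0) = (5,5)
Fill (4+1,5+1) = (5,6)
Fill (4+1,5+2) = (5,7)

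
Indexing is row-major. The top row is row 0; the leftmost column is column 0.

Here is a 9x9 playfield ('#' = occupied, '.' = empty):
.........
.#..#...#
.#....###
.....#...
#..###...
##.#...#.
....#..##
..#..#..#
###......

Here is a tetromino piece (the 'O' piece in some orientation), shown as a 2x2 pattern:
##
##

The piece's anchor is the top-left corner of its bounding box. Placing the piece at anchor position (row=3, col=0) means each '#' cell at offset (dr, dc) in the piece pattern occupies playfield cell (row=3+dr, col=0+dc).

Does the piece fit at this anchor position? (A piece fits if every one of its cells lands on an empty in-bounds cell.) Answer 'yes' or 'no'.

Check each piece cell at anchor (3, 0):
  offset (0,0) -> (3,0): empty -> OK
  offset (0,1) -> (3,1): empty -> OK
  offset (1,0) -> (4,0): occupied ('#') -> FAIL
  offset (1,1) -> (4,1): empty -> OK
All cells valid: no

Answer: no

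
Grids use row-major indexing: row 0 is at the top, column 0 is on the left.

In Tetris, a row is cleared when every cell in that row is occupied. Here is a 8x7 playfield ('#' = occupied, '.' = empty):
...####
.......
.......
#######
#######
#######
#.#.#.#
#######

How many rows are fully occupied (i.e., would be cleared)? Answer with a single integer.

Answer: 4

Derivation:
Check each row:
  row 0: 3 empty cells -> not full
  row 1: 7 empty cells -> not full
  row 2: 7 empty cells -> not full
  row 3: 0 empty cells -> FULL (clear)
  row 4: 0 empty cells -> FULL (clear)
  row 5: 0 empty cells -> FULL (clear)
  row 6: 3 empty cells -> not full
  row 7: 0 empty cells -> FULL (clear)
Total rows cleared: 4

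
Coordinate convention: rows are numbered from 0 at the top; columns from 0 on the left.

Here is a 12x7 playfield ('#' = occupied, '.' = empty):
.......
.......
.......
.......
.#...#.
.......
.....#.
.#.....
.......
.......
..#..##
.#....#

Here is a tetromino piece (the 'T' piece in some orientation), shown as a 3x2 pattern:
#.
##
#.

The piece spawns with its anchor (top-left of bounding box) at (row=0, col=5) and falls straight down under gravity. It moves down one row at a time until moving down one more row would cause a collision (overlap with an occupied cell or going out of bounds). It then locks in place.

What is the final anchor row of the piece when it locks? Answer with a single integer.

Spawn at (row=0, col=5). Try each row:
  row 0: fits
  row 1: fits
  row 2: blocked -> lock at row 1

Answer: 1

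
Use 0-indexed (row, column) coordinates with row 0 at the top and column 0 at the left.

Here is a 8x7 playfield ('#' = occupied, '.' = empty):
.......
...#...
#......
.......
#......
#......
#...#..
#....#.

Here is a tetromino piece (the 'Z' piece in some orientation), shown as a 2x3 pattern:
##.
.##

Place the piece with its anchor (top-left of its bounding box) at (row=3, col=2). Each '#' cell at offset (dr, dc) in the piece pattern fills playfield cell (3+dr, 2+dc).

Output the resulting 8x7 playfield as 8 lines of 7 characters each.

Answer: .......
...#...
#......
..##...
#..##..
#......
#...#..
#....#.

Derivation:
Fill (3+0,2+0) = (3,2)
Fill (3+0,2+1) = (3,3)
Fill (3+1,2+1) = (4,3)
Fill (3+1,2+2) = (4,4)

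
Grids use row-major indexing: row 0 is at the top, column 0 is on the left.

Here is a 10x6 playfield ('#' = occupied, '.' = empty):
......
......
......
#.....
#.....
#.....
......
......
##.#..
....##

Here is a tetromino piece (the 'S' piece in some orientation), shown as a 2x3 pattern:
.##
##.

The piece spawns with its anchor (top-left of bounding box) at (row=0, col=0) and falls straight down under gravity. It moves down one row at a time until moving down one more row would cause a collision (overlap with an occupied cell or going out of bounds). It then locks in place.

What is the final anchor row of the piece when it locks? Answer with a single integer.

Answer: 1

Derivation:
Spawn at (row=0, col=0). Try each row:
  row 0: fits
  row 1: fits
  row 2: blocked -> lock at row 1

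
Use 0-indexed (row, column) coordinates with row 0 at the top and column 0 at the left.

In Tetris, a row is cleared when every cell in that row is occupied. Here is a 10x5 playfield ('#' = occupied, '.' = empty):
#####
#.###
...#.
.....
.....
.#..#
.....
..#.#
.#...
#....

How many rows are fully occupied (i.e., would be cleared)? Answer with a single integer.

Answer: 1

Derivation:
Check each row:
  row 0: 0 empty cells -> FULL (clear)
  row 1: 1 empty cell -> not full
  row 2: 4 empty cells -> not full
  row 3: 5 empty cells -> not full
  row 4: 5 empty cells -> not full
  row 5: 3 empty cells -> not full
  row 6: 5 empty cells -> not full
  row 7: 3 empty cells -> not full
  row 8: 4 empty cells -> not full
  row 9: 4 empty cells -> not full
Total rows cleared: 1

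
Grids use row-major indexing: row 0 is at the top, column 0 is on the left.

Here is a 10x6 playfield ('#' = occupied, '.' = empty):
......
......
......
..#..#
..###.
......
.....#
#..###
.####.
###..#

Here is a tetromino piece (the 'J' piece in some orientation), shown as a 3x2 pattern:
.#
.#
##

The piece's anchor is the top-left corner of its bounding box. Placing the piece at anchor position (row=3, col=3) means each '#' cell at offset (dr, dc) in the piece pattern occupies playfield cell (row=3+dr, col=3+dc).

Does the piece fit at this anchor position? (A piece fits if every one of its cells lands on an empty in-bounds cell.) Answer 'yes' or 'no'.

Answer: no

Derivation:
Check each piece cell at anchor (3, 3):
  offset (0,1) -> (3,4): empty -> OK
  offset (1,1) -> (4,4): occupied ('#') -> FAIL
  offset (2,0) -> (5,3): empty -> OK
  offset (2,1) -> (5,4): empty -> OK
All cells valid: no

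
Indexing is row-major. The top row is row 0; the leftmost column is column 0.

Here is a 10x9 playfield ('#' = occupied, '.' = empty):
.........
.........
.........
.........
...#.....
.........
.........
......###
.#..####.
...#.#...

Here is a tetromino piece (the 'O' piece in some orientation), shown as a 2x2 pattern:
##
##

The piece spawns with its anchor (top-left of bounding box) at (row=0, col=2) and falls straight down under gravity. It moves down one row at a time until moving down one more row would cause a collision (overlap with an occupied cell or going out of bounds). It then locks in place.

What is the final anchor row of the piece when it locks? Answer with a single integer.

Spawn at (row=0, col=2). Try each row:
  row 0: fits
  row 1: fits
  row 2: fits
  row 3: blocked -> lock at row 2

Answer: 2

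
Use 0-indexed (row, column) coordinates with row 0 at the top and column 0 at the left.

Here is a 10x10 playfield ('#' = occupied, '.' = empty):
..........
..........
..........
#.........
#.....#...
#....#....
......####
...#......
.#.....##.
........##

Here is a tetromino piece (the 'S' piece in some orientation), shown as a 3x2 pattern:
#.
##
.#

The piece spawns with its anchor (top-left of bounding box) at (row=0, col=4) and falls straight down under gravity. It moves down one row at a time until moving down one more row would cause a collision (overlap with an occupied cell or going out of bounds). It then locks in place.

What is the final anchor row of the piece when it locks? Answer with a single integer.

Answer: 2

Derivation:
Spawn at (row=0, col=4). Try each row:
  row 0: fits
  row 1: fits
  row 2: fits
  row 3: blocked -> lock at row 2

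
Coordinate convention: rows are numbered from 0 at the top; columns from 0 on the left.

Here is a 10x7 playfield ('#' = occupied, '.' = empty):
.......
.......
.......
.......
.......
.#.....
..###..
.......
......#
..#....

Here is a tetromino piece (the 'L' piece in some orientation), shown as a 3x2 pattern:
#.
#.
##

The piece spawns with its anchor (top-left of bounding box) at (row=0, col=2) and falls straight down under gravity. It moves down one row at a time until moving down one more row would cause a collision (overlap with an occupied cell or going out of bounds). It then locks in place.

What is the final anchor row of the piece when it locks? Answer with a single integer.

Answer: 3

Derivation:
Spawn at (row=0, col=2). Try each row:
  row 0: fits
  row 1: fits
  row 2: fits
  row 3: fits
  row 4: blocked -> lock at row 3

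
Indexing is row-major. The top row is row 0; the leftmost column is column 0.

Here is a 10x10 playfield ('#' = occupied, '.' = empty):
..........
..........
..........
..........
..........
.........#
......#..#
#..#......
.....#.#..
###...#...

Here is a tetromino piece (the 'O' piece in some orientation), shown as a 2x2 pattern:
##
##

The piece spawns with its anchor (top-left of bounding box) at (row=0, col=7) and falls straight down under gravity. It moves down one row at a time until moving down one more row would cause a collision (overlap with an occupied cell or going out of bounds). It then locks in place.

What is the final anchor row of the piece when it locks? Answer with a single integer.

Answer: 6

Derivation:
Spawn at (row=0, col=7). Try each row:
  row 0: fits
  row 1: fits
  row 2: fits
  row 3: fits
  row 4: fits
  row 5: fits
  row 6: fits
  row 7: blocked -> lock at row 6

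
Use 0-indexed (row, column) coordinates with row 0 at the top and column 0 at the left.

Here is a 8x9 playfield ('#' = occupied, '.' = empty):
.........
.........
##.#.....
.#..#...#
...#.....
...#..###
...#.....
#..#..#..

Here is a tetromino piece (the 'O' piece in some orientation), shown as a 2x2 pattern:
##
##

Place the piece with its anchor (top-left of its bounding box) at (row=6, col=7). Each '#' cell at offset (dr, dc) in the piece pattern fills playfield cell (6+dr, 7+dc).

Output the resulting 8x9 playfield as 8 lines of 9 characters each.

Fill (6+0,7+0) = (6,7)
Fill (6+0,7+1) = (6,8)
Fill (6+1,7+0) = (7,7)
Fill (6+1,7+1) = (7,8)

Answer: .........
.........
##.#.....
.#..#...#
...#.....
...#..###
...#...##
#..#..###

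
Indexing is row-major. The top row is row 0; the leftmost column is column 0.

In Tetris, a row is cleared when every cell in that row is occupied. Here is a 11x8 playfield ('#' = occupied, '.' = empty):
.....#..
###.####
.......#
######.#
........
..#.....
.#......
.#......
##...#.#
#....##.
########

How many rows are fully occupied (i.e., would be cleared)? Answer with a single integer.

Check each row:
  row 0: 7 empty cells -> not full
  row 1: 1 empty cell -> not full
  row 2: 7 empty cells -> not full
  row 3: 1 empty cell -> not full
  row 4: 8 empty cells -> not full
  row 5: 7 empty cells -> not full
  row 6: 7 empty cells -> not full
  row 7: 7 empty cells -> not full
  row 8: 4 empty cells -> not full
  row 9: 5 empty cells -> not full
  row 10: 0 empty cells -> FULL (clear)
Total rows cleared: 1

Answer: 1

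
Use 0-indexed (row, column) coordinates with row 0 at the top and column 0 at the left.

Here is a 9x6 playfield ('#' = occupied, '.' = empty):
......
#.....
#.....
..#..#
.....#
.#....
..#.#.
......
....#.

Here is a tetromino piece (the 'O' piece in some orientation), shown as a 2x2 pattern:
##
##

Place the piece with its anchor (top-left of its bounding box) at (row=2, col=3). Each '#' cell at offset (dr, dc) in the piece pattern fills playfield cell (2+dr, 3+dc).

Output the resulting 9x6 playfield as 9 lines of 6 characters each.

Fill (2+0,3+0) = (2,3)
Fill (2+0,3+1) = (2,4)
Fill (2+1,3+0) = (3,3)
Fill (2+1,3+1) = (3,4)

Answer: ......
#.....
#..##.
..####
.....#
.#....
..#.#.
......
....#.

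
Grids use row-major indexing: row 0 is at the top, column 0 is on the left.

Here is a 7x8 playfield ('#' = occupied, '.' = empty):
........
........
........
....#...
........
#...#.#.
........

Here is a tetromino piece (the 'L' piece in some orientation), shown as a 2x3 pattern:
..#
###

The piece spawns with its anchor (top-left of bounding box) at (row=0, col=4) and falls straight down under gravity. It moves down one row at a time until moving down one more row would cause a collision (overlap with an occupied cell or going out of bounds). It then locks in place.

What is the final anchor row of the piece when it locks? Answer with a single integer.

Answer: 1

Derivation:
Spawn at (row=0, col=4). Try each row:
  row 0: fits
  row 1: fits
  row 2: blocked -> lock at row 1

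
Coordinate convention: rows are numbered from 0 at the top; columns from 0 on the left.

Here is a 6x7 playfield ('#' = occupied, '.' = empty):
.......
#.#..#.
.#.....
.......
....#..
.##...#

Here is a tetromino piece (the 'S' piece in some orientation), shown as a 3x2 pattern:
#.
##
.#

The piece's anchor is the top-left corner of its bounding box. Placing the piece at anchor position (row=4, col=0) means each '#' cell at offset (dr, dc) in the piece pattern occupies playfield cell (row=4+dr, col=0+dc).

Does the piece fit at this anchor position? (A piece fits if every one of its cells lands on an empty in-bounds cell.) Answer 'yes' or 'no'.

Check each piece cell at anchor (4, 0):
  offset (0,0) -> (4,0): empty -> OK
  offset (1,0) -> (5,0): empty -> OK
  offset (1,1) -> (5,1): occupied ('#') -> FAIL
  offset (2,1) -> (6,1): out of bounds -> FAIL
All cells valid: no

Answer: no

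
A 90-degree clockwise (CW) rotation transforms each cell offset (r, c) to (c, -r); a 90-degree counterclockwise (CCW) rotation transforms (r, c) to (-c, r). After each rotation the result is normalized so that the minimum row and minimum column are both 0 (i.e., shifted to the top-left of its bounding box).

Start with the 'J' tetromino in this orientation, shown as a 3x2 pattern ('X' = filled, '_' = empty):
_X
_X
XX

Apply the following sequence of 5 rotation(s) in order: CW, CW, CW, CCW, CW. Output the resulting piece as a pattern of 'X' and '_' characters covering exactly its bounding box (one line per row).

Start:
_X
_X
XX
After rotation 1 (CW):
X__
XXX
After rotation 2 (CW):
XX
X_
X_
After rotation 3 (CW):
XXX
__X
After rotation 4 (CCW):
XX
X_
X_
After rotation 5 (CW):
XXX
__X

Answer: XXX
__X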